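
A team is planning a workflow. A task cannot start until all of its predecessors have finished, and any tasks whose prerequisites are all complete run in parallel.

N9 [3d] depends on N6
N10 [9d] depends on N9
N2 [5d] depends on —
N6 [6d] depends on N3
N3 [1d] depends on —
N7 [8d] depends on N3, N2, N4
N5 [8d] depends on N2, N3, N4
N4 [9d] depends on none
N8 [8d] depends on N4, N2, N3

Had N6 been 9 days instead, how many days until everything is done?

The binding path is N3→N6→N9→N10 = 1+6+3+9 = 19; finish at 19 days.
Since N6 is critical, the +3 change carries straight to that chain (now 22 days).
That remains the longest chain; total 22 days.

22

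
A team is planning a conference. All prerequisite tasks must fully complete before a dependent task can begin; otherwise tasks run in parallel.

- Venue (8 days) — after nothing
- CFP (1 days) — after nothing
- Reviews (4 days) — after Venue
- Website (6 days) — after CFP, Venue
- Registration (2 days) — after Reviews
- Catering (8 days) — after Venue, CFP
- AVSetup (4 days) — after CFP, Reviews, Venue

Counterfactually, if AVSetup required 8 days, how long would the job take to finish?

Baseline: Venue→Reviews→AVSetup = 8+4+4 = 16 → 16 days.
AVSetup is on the critical path; changing it to 8 makes that path 20 days.
That remains the longest chain; total 20 days.

20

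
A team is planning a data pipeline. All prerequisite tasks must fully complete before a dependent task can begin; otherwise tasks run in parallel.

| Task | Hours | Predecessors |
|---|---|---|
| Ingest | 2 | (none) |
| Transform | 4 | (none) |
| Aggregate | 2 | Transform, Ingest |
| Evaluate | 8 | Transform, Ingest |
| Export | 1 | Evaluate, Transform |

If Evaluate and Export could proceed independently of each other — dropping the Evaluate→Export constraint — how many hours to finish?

With the dependency in place, Transform→Evaluate→Export = 4+8+1 = 13 sets the finish at 13 hours.
Without Evaluate→Export, Export's earliest start moves from 12 to 4.
New critical path: Transform→Evaluate = 4+8 = 12 ⇒ 12 hours.

12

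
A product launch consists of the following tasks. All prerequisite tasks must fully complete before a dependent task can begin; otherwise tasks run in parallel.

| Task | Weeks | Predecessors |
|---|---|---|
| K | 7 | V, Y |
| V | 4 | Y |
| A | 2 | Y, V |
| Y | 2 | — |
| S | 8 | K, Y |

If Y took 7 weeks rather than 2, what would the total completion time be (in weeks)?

26

Actual critical path: Y→V→K→S = 2+4+7+8 = 21 ⇒ 21 weeks.
Since Y is critical, the +5 change carries straight to that chain (now 26 weeks).
No other chain overtakes it, so the finish is 26 weeks.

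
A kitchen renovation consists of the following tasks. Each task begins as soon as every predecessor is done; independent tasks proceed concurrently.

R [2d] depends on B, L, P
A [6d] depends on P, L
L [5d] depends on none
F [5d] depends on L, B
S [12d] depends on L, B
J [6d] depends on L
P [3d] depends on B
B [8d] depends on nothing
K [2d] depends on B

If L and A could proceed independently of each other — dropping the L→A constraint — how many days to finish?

Original critical path: B→S = 8+12 = 20 ⇒ 20 days.
Dropping L→A doesn't change A's earliest start (11); another predecessor still binds.
New critical path: B→S = 8+12 = 20 ⇒ 20 days.

20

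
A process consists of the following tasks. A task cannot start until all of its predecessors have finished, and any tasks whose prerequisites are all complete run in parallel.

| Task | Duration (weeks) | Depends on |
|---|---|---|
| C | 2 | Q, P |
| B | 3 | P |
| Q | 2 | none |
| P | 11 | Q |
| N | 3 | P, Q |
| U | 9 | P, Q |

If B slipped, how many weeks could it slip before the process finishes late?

6

Critical path: Q→P→U = 2+11+9 = 22, so the finish is 22 weeks.
The longest chain containing B totals 16 weeks.
So B can slip 22 − 16 = 6 weeks.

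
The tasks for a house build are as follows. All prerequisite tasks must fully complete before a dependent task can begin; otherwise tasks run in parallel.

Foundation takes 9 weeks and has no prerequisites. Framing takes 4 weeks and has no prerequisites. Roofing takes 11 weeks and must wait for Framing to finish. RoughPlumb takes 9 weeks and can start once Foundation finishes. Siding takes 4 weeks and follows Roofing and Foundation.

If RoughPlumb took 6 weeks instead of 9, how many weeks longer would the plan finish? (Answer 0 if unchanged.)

0

Actual critical path: Framing→Roofing→Siding = 4+11+4 = 19 ⇒ 19 weeks.
RoughPlumb has 1 week of float (longest path through it is 18).
That remains the longest chain; total 19 weeks.
Change in finish: 19 − 19 = +0 weeks.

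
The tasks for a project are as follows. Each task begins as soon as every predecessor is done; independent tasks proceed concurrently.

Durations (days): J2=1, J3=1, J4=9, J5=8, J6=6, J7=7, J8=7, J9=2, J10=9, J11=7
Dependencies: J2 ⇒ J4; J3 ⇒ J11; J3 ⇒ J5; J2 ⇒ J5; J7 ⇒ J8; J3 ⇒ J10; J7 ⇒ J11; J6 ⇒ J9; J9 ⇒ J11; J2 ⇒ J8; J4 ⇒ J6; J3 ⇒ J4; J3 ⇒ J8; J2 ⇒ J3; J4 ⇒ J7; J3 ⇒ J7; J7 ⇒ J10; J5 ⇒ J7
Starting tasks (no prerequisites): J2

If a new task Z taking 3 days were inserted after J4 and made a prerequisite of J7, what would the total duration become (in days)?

Originally the plan takes 27 days.
With Z inserted, J7 now waits for max(J5, J4, J3, Z).
New critical path: J2→J3→J4→Z→J7→J10 = 1+1+9+3+7+9 = 30 ⇒ 30 days.

30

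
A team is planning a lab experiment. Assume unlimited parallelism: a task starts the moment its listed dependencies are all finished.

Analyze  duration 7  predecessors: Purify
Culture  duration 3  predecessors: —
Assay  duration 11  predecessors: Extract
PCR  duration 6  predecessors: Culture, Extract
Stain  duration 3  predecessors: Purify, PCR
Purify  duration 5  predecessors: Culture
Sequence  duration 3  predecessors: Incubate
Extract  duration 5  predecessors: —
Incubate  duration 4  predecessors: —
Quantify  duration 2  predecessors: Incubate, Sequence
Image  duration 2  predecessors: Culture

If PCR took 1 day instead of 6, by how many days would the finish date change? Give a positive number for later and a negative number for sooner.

0

Actual critical path: Extract→Assay = 5+11 = 16 ⇒ 16 days.
PCR has 2 days of float (longest path through it is 14).
That remains the longest chain; total 16 days.
Change in finish: 16 − 16 = +0 days.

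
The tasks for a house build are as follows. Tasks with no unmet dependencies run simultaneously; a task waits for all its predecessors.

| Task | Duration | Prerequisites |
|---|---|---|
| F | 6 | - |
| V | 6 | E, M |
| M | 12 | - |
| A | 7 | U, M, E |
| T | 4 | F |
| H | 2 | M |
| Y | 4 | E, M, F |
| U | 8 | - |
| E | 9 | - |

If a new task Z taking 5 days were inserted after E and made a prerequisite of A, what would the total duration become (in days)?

21

Originally the job takes 19 days.
With Z inserted, A now waits for max(U, M, E, Z).
New critical path: E→Z→A = 9+5+7 = 21 ⇒ 21 days.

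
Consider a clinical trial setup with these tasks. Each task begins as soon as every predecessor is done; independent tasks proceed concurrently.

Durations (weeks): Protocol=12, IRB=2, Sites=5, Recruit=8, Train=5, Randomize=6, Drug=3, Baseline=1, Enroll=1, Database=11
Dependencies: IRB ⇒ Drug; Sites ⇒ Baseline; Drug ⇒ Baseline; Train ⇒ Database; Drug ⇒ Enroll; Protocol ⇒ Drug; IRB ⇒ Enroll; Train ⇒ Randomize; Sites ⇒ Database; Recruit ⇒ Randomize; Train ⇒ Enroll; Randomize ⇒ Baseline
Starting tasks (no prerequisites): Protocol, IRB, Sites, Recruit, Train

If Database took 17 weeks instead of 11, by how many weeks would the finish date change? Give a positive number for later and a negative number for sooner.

6

As given, the longest chain is Train→Database = 5+11 = 16, so the finish is 16 weeks.
Database lies on that path, so at 17 weeks the path becomes 22 weeks.
Now Sites→Database = 5+17 = 22 is longest, so the finish becomes 22 weeks.
Change in finish: 22 − 16 = +6 weeks.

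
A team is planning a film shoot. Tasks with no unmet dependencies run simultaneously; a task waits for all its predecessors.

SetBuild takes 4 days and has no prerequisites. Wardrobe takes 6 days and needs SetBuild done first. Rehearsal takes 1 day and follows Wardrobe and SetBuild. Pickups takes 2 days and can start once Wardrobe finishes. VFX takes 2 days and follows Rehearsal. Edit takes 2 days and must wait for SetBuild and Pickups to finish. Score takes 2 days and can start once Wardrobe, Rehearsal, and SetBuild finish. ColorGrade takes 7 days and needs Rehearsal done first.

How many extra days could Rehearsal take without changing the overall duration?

The longest chain is SetBuild→Wardrobe→Rehearsal→ColorGrade = 4+6+1+7 = 18; overall finish 18 days.
Rehearsal finishes as early as 11 and must finish by 11.
Slack of Rehearsal = 10 − 10 = 0 days.

0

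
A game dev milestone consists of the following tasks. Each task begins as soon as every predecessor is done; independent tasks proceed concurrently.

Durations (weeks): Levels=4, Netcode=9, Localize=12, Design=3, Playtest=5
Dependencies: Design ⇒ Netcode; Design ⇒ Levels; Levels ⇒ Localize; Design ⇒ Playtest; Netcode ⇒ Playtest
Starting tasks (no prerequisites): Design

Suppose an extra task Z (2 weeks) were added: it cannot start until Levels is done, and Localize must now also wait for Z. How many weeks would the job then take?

Originally the job takes 19 weeks.
With Z inserted, Localize now waits for max(Levels, Z).
New critical path: Design→Levels→Z→Localize = 3+4+2+12 = 21 ⇒ 21 weeks.

21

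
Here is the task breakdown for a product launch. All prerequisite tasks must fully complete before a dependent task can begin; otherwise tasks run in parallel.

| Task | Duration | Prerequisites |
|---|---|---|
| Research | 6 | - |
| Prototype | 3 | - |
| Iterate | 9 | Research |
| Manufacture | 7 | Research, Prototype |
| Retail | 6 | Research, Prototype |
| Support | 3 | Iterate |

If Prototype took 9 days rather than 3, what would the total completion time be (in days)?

18

The binding path is Research→Iterate→Support = 6+9+3 = 18; finish at 18 days.
The longest path through Prototype is only 10 days, so Prototype has float 8.
No other chain overtakes it, so the finish is 18 days.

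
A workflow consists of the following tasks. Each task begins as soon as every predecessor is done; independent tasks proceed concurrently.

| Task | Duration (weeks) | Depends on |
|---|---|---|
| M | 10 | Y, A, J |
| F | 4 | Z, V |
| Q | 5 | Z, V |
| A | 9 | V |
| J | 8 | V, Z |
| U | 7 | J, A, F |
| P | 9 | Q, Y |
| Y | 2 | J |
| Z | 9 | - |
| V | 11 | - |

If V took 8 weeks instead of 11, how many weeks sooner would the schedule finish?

As given, the longest chain is V→J→Y→M = 11+8+2+10 = 31, so the finish is 31 weeks.
V lies on that path, so at 8 weeks the path becomes 28 weeks.
The binding chain switches to Z→J→Y→M = 9+8+2+10 = 29; finish 29 weeks.
Change in finish: 29 − 31 = -2 weeks.

2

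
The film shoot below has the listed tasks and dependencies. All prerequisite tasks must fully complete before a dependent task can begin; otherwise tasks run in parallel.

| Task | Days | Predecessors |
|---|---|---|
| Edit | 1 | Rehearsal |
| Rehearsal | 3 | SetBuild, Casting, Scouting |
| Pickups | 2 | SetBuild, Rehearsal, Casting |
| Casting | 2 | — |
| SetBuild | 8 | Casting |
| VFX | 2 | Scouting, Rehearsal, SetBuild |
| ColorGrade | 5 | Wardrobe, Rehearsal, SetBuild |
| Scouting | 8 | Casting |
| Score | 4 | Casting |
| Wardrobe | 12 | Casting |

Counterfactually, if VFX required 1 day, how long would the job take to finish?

As given, the longest chain is Casting→Wardrobe→ColorGrade = 2+12+5 = 19, so the finish is 19 days.
The longest path through VFX is only 15 days, so VFX has float 4.
No other chain overtakes it, so the finish is 19 days.

19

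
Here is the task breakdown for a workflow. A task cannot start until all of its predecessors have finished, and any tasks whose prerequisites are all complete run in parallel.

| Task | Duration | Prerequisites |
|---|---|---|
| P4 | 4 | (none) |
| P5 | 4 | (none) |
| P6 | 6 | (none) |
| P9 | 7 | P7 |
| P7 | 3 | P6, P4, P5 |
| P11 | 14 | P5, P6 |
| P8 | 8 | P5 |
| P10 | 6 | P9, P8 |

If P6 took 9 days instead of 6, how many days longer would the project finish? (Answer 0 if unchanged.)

Actual critical path: P6→P7→P9→P10 = 6+3+7+6 = 22 ⇒ 22 days.
P6 lies on that path, so at 9 days the path becomes 25 days.
That remains the longest chain; total 25 days.
Change in finish: 25 − 22 = +3 days.

3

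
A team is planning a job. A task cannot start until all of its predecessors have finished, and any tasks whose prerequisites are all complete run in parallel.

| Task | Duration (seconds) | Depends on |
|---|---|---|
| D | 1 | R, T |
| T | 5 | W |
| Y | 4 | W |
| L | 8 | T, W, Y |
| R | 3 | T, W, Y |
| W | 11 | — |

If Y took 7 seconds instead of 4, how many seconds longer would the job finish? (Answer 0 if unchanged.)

As given, the longest chain is W→T→L = 11+5+8 = 24, so the finish is 24 seconds.
The longest path through Y is only 23 seconds, so Y has float 1.
New critical path: W→Y→L = 11+7+8 = 26 ⇒ 26 seconds.
Change in finish: 26 − 24 = +2 seconds.

2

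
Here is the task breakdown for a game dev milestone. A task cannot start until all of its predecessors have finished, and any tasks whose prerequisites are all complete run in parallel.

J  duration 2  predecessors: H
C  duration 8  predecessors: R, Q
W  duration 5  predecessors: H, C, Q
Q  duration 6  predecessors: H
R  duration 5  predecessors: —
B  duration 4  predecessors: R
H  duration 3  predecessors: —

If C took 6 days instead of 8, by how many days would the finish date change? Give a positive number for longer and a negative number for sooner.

Baseline: H→Q→C→W = 3+6+8+5 = 22 → 22 days.
C is on the critical path; changing it to 6 makes that path 20 days.
No other chain overtakes it, so the finish is 20 days.
Change in finish: 20 − 22 = -2 days.

-2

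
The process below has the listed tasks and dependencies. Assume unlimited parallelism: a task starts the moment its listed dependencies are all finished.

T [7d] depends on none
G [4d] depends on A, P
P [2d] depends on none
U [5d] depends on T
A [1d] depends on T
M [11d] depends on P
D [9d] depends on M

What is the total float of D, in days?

The longest chain is P→M→D = 2+11+9 = 22; overall finish 22 days.
Longest path through D: 22 days (earliest finish 22, latest finish 22).
Slack of D = 13 − 13 = 0 days.

0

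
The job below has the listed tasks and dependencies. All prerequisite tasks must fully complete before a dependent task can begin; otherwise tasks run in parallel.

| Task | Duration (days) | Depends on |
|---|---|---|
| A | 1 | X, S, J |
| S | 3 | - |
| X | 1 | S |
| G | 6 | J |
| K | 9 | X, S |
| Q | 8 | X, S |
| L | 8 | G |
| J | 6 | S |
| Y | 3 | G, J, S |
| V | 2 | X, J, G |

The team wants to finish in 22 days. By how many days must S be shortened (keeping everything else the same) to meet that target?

Current finish: 23 days; target: 22.
S is on every critical path, so each day cut from S cuts the finish by one (this holds down to a finish of 21).
Need 23 − 22 = 1 day off S → S becomes 2 days, finish becomes 22.

1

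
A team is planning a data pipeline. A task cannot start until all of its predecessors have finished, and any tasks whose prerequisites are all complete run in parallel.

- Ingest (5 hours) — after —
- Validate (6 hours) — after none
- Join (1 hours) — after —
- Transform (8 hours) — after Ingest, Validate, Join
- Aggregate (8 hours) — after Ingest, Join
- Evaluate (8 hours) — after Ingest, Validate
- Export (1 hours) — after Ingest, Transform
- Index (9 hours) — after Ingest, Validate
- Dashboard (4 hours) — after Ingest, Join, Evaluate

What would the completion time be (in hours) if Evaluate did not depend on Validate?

Before: longest chain Validate→Evaluate→Dashboard = 6+8+4 = 18, finish 18.
Without Validate→Evaluate, Evaluate's earliest start moves from 6 to 5.
New critical path: Ingest→Evaluate→Dashboard = 5+8+4 = 17 ⇒ 17 hours.

17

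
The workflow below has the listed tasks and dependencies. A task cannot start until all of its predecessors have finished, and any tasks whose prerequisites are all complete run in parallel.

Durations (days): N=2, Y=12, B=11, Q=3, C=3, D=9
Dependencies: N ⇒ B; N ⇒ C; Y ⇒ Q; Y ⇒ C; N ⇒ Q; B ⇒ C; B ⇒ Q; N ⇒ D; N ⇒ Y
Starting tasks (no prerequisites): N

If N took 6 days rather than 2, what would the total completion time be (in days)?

Actual critical path: N→Y→Q = 2+12+3 = 17 ⇒ 17 days.
N is on the critical path; changing it to 6 makes that path 21 days.
That remains the longest chain; total 21 days.

21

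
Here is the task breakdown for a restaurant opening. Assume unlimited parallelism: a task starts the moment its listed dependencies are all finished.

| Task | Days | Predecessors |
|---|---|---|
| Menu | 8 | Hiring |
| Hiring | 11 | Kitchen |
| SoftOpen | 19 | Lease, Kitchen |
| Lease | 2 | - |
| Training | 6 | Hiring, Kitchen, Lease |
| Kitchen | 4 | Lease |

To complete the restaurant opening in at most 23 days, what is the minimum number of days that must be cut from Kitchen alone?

Current finish: 25 days; target: 23.
Kitchen is on every critical path, so each day cut from Kitchen cuts the finish by one (this holds down to a finish of 22).
Need 25 − 23 = 2 days off Kitchen → Kitchen becomes 2 days, finish becomes 23.

2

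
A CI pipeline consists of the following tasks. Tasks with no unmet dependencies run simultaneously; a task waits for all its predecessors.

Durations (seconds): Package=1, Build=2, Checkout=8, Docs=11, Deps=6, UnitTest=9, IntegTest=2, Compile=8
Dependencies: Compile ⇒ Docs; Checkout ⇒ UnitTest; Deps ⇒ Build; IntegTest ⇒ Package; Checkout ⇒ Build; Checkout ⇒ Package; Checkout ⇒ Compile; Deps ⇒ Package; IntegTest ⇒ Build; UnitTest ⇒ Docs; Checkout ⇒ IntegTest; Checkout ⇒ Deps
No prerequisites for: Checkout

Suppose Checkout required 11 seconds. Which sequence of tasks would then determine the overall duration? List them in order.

Checkout, UnitTest, Docs

As given, the longest chain is Checkout→UnitTest→Docs = 8+9+11 = 28, so the finish is 28 seconds.
Since Checkout is critical, the +3 change carries straight to that chain (now 31 seconds).
That remains the longest chain; total 31 seconds.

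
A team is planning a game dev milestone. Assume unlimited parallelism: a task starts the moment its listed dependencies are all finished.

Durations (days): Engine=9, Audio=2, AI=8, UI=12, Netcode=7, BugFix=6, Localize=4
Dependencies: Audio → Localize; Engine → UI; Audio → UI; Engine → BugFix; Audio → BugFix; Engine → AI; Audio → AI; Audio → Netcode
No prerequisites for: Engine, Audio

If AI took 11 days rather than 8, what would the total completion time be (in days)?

Baseline: Engine→UI = 9+12 = 21 → 21 days.
AI has 4 days of float (longest path through it is 17).
That remains the longest chain; total 21 days.

21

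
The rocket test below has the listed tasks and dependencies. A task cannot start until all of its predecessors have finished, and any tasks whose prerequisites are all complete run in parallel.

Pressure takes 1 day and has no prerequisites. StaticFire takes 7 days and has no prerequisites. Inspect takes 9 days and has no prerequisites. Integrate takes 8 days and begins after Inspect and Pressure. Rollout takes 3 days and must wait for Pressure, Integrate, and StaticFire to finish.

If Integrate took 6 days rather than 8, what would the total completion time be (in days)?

18

Baseline: Inspect→Integrate→Rollout = 9+8+3 = 20 → 20 days.
Integrate is on the critical path; changing it to 6 makes that path 18 days.
That remains the longest chain; total 18 days.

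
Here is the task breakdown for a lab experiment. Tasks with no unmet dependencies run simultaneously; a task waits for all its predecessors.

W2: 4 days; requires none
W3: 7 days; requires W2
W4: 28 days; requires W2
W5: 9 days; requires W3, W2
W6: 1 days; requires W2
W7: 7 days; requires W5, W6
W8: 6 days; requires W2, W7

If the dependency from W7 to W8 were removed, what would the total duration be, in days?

32

Original critical path: W2→W3→W5→W7→W8 = 4+7+9+7+6 = 33 ⇒ 33 days.
Without W7→W8, W8's earliest start moves from 27 to 4.
The longest chain is now W2→W4 = 4+28 = 32, so the project takes 32 days.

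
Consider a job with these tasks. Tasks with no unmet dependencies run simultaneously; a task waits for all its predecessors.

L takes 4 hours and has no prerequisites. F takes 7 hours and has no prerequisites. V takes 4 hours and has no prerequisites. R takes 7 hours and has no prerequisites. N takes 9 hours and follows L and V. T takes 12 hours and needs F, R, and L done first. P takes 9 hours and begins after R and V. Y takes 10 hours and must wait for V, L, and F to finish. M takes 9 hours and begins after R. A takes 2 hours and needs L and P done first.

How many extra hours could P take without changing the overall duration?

1

Critical path: F→T = 7+12 = 19, so the finish is 19 hours.
Longest path through P: 18 hours (earliest finish 16, latest finish 17).
So P can slip 17 − 16 = 1 hour.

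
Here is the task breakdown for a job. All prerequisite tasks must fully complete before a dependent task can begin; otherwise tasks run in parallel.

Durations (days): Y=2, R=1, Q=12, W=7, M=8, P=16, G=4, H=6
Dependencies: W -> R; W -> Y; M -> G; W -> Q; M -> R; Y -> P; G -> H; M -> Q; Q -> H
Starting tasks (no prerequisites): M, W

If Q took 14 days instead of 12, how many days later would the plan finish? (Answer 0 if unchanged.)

2

The binding path is M→Q→H = 8+12+6 = 26; finish at 26 days.
Q is on the critical path; changing it to 14 makes that path 28 days.
The critical path is still M→Q→H; finish is now 28 days.
Change in finish: 28 − 26 = +2 days.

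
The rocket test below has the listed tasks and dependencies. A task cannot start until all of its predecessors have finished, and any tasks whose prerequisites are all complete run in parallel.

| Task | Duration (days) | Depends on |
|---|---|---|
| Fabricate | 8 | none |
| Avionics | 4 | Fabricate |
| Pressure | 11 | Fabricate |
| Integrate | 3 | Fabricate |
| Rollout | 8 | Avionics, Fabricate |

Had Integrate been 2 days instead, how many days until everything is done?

Actual critical path: Fabricate→Avionics→Rollout = 8+4+8 = 20 ⇒ 20 days.
Integrate is off the critical path — its longest chain is 11 days, giving 9 of slack.
That remains the longest chain; total 20 days.

20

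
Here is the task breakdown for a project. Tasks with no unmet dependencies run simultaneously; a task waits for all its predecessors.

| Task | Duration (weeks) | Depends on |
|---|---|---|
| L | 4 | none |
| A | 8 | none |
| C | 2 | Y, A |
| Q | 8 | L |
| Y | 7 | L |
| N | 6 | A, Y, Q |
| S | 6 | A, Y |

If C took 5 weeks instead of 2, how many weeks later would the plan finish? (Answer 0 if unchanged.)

0

The binding path is L→Q→N = 4+8+6 = 18; finish at 18 weeks.
C has 5 weeks of float (longest path through it is 13).
The critical path is still L→Q→N; finish is now 18 weeks.
Change in finish: 18 − 18 = +0 weeks.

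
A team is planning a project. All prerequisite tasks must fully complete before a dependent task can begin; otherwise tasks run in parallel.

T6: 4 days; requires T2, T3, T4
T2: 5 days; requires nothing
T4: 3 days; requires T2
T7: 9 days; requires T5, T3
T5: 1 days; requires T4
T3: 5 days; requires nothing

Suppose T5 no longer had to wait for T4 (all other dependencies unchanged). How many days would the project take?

Original critical path: T2→T4→T5→T7 = 5+3+1+9 = 18 ⇒ 18 days.
Without T4→T5, T5's earliest start moves from 8 to 0.
After: T3→T7 = 5+9 = 14 → 14 days.

14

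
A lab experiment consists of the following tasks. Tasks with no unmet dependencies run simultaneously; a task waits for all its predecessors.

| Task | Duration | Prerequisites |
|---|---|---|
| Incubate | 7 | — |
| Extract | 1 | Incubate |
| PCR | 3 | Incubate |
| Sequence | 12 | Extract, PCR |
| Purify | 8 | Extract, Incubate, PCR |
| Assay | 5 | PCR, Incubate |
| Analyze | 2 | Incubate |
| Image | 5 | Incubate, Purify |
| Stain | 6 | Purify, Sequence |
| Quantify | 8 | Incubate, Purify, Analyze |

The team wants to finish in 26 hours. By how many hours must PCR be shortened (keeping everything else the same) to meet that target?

2

Current finish: 28 hours; target: 26.
PCR is on every critical path, so each hour cut from PCR cuts the finish by one (this holds down to a finish of 26).
Need 28 − 26 = 2 hours off PCR → PCR becomes 1 hour, finish becomes 26.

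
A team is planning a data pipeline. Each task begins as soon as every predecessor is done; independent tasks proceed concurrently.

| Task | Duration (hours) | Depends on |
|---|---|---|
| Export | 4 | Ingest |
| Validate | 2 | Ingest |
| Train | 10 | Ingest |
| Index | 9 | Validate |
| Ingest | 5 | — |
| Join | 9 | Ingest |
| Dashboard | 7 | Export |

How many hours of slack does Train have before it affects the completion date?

1

The longest chain is Ingest→Validate→Index = 5+2+9 = 16; overall finish 16 hours.
Longest path through Train: 15 hours (earliest finish 15, latest finish 16).
So Train can slip 16 − 15 = 1 hour.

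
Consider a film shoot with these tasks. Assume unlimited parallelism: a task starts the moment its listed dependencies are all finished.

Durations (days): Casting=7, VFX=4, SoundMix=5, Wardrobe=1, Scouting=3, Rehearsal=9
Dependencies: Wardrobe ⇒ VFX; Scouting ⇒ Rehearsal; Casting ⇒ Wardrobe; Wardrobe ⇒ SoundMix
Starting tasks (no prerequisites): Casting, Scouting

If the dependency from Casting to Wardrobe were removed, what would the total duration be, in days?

Before: longest chain Casting→Wardrobe→SoundMix = 7+1+5 = 13, finish 13.
Without Casting→Wardrobe, Wardrobe's earliest start moves from 7 to 0.
After: Scouting→Rehearsal = 3+9 = 12 → 12 days.

12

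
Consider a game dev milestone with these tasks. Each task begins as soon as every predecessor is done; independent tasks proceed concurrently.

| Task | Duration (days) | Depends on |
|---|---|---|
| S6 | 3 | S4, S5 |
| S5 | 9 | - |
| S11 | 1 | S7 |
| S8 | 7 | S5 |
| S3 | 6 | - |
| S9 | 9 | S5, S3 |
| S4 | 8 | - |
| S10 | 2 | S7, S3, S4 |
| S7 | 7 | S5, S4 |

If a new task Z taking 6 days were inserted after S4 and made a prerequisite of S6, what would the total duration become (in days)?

Originally the schedule takes 18 days.
With Z inserted, S6 now waits for max(S4, S5, Z).
New critical path: S5→S7→S10 = 9+7+2 = 18 ⇒ 18 days.

18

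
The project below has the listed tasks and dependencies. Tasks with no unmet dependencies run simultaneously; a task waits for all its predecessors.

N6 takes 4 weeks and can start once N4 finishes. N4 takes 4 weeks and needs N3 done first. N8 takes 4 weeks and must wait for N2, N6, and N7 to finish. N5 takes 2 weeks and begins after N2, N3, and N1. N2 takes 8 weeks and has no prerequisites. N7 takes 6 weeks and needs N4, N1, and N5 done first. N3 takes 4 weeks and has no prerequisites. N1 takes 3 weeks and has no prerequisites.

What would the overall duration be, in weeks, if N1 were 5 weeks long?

The binding path is N2→N5→N7→N8 = 8+2+6+4 = 20; finish at 20 weeks.
The longest path through N1 is only 15 weeks, so N1 has float 5.
That remains the longest chain; total 20 weeks.

20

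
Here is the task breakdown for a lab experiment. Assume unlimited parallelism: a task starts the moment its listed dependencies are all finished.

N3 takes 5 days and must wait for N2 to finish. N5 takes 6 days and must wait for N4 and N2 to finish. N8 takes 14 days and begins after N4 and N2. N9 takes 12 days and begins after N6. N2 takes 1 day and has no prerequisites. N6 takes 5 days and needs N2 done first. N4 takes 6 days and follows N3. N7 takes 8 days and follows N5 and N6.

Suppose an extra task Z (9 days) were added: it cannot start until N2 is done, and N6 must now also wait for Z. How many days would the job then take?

27

Originally the job takes 26 days.
With Z inserted, N6 now waits for max(N2, Z).
New critical path: N2→Z→N6→N9 = 1+9+5+12 = 27 ⇒ 27 days.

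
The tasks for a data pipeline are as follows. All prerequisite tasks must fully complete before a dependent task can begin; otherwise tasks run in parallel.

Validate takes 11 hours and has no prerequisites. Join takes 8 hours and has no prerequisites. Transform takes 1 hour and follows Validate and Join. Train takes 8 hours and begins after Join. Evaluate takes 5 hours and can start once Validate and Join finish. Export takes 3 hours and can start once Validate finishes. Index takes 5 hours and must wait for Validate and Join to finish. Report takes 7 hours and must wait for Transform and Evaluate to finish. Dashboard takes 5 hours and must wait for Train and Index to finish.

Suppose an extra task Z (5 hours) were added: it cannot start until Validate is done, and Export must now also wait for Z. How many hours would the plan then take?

Originally the plan takes 23 hours.
With Z inserted, Export now waits for max(Validate, Z).
New critical path: Validate→Evaluate→Report = 11+5+7 = 23 ⇒ 23 hours.

23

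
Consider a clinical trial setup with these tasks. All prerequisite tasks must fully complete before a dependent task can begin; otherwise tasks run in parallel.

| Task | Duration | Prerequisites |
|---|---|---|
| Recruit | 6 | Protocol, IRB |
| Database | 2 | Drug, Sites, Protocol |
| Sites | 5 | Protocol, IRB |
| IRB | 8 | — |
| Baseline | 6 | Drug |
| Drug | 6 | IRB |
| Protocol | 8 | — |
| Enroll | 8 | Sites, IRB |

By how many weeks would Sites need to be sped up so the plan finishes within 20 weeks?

1

Current finish: 21 weeks; target: 20.
Sites is on every critical path, so each week cut from Sites cuts the finish by one (this holds down to a finish of 20).
Need 21 − 20 = 1 week off Sites → Sites becomes 4 weeks, finish becomes 20.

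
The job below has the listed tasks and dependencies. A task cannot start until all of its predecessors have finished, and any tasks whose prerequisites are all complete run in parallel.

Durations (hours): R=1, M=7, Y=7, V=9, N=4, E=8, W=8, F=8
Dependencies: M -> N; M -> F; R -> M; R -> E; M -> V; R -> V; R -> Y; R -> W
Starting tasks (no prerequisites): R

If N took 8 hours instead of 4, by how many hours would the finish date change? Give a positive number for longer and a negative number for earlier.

0

Critical path before the change: R→M→V = 1+7+9 = 17 giving 17 hours.
N is off the critical path — its longest chain is 12 hours, giving 5 of slack.
No other chain overtakes it, so the finish is 17 hours.
Change in finish: 17 − 17 = +0 hours.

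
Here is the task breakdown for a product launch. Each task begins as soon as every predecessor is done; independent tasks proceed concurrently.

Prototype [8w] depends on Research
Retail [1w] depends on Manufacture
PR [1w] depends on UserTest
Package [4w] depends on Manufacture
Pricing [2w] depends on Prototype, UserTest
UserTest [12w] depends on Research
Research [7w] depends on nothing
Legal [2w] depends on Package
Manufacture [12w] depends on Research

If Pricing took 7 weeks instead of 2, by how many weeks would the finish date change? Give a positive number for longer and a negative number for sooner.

1

The binding path is Research→Manufacture→Package→Legal = 7+12+4+2 = 25; finish at 25 weeks.
Pricing is off the critical path — its longest chain is 21 weeks, giving 4 of slack.
The binding chain switches to Research→UserTest→Pricing = 7+12+7 = 26; finish 26 weeks.
Change in finish: 26 − 25 = +1 weeks.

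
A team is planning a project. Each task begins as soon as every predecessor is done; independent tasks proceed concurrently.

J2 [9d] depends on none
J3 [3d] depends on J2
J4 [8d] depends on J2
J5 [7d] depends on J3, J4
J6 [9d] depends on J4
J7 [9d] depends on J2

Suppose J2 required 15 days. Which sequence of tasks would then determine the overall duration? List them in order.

J2, J4, J6

The binding path is J2→J4→J6 = 9+8+9 = 26; finish at 26 days.
J2 is on the critical path; changing it to 15 makes that path 32 days.
No other chain overtakes it, so the finish is 32 days.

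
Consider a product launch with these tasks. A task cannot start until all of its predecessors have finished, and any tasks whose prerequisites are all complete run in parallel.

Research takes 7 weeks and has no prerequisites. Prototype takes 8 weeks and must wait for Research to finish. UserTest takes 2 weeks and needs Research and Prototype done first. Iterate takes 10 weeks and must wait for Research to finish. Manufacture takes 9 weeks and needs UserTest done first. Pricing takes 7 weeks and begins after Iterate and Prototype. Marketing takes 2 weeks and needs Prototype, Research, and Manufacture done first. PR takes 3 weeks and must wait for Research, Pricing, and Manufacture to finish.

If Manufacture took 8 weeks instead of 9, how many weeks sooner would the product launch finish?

1

As given, the longest chain is Research→Prototype→UserTest→Manufacture→PR = 7+8+2+9+3 = 29, so the finish is 29 weeks.
Manufacture lies on that path, so at 8 weeks the path becomes 28 weeks.
That remains the longest chain; total 28 weeks.
Change in finish: 28 − 29 = -1 weeks.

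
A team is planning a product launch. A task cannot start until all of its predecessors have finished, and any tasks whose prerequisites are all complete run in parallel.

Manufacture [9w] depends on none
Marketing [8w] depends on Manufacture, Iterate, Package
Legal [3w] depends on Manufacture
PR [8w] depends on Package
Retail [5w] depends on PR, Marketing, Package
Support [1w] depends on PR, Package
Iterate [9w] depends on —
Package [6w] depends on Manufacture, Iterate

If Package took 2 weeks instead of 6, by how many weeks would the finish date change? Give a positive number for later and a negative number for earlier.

-4

Baseline: Iterate→Package→Marketing→Retail = 9+6+8+5 = 28 → 28 weeks.
Since Package is critical, the -4 change carries straight to that chain (now 24 weeks).
That remains the longest chain; total 24 weeks.
Change in finish: 24 − 28 = -4 weeks.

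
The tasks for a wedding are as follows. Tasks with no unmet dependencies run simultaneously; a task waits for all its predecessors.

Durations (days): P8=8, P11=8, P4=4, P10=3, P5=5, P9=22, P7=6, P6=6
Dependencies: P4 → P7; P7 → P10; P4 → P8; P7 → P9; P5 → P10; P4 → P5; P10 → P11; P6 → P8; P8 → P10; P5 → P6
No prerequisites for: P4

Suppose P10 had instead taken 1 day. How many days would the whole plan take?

32

Critical path before the change: P4→P5→P6→P8→P10→P11 = 4+5+6+8+3+8 = 34 giving 34 days.
Since P10 is critical, the -2 change carries straight to that chain (now 32 days).
The critical path is still P4→P5→P6→P8→P10→P11; finish is now 32 days.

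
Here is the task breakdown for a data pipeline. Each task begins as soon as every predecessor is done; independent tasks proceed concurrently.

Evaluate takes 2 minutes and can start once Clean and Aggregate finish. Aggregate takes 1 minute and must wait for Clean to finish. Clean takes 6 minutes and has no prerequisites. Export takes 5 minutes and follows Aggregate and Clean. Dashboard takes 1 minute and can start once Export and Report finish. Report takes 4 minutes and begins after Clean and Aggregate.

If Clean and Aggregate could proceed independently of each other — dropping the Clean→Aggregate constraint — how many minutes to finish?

12

With the dependency in place, Clean→Aggregate→Export→Dashboard = 6+1+5+1 = 13 sets the finish at 13 minutes.
Without Clean→Aggregate, Aggregate's earliest start moves from 6 to 0.
New critical path: Clean→Export→Dashboard = 6+5+1 = 12 ⇒ 12 minutes.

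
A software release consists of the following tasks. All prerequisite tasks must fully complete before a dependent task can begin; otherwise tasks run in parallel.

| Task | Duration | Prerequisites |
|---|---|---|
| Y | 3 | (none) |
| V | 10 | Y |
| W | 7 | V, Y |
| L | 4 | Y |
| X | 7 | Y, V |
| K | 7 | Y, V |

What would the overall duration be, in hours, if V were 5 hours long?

15

As given, the longest chain is Y→V→W = 3+10+7 = 20, so the finish is 20 hours.
V lies on that path, so at 5 hours the path becomes 15 hours.
No other chain overtakes it, so the finish is 15 hours.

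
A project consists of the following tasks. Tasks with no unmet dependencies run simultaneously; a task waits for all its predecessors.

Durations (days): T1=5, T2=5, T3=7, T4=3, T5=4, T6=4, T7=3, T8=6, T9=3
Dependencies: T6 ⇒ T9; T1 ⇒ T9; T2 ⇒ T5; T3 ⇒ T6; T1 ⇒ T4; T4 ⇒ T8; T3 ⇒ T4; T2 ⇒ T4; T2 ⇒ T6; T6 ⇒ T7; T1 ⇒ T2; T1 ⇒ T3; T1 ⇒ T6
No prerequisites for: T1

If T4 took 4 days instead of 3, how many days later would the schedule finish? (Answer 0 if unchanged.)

Critical path before the change: T1→T3→T4→T8 = 5+7+3+6 = 21 giving 21 days.
T4 is on the critical path; changing it to 4 makes that path 22 days.
The critical path is still T1→T3→T4→T8; finish is now 22 days.
Change in finish: 22 − 21 = +1 days.

1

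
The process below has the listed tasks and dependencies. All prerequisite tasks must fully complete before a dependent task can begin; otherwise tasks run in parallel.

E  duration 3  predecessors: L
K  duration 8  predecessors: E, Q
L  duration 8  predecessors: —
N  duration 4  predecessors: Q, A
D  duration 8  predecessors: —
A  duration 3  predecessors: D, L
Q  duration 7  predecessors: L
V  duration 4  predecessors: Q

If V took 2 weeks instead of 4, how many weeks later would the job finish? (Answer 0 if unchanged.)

Actual critical path: L→Q→K = 8+7+8 = 23 ⇒ 23 weeks.
V is off the critical path — its longest chain is 19 weeks, giving 4 of slack.
No other chain overtakes it, so the finish is 23 weeks.
Change in finish: 23 − 23 = +0 weeks.

0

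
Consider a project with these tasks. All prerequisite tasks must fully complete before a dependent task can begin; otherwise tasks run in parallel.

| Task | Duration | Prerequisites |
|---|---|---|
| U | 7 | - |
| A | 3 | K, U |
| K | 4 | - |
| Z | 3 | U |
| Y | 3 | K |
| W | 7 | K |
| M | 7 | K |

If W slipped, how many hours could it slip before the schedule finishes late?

Critical path: K→M = 4+7 = 11, so the finish is 11 hours.
Longest path through W: 11 hours (earliest finish 11, latest finish 11).
So W can slip 11 − 11 = 0 hours.

0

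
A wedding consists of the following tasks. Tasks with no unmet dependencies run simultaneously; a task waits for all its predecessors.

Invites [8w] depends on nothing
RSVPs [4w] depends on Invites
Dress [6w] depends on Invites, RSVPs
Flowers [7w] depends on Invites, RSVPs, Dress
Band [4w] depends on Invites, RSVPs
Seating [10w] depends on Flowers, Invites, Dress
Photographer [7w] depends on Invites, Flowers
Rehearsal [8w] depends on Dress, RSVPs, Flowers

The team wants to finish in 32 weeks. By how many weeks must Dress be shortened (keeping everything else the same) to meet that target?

3

Current finish: 35 weeks; target: 32.
Dress is on every critical path, so each week cut from Dress cuts the finish by one (this holds down to a finish of 30).
Need 35 − 32 = 3 weeks off Dress → Dress becomes 3 weeks, finish becomes 32.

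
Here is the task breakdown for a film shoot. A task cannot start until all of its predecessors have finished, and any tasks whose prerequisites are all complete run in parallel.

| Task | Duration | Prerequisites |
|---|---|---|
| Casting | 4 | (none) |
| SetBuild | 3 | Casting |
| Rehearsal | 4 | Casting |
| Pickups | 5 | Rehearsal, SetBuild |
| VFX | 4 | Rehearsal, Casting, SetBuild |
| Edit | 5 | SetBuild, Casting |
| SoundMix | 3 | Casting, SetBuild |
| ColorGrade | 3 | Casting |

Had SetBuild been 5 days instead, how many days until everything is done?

As given, the longest chain is Casting→Rehearsal→Pickups = 4+4+5 = 13, so the finish is 13 days.
The longest path through SetBuild is only 12 days, so SetBuild has float 1.
New critical path: Casting→SetBuild→Pickups = 4+5+5 = 14 ⇒ 14 days.

14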